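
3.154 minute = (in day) 0.00219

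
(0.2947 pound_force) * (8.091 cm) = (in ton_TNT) 2.535e-11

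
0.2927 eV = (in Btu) 4.445e-23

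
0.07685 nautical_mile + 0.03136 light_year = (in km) 2.967e+11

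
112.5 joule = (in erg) 1.125e+09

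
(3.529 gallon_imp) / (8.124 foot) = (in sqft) 0.06974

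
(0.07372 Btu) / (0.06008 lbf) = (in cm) 2.91e+04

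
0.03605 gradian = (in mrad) 0.5663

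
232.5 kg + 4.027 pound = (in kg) 234.3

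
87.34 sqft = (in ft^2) 87.34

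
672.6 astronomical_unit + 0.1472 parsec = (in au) 3.103e+04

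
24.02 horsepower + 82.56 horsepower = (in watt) 7.948e+04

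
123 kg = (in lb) 271.2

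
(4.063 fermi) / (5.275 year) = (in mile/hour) 5.464e-23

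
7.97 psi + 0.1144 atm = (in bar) 0.6654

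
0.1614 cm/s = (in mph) 0.00361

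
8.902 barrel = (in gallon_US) 373.9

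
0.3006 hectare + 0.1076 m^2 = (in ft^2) 3.236e+04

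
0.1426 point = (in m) 5.031e-05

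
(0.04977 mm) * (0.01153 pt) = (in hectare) 2.024e-14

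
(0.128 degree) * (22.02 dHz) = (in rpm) 0.04698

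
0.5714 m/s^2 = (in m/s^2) 0.5714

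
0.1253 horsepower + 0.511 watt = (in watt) 93.95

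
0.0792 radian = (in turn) 0.01261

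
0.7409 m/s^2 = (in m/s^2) 0.7409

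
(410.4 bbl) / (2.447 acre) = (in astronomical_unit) 4.404e-14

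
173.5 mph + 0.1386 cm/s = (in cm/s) 7756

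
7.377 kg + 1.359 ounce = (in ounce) 261.6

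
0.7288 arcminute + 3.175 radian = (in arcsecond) 6.549e+05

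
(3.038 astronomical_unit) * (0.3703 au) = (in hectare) 2.518e+18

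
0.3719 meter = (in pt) 1054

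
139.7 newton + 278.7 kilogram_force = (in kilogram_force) 292.9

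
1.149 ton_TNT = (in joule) 4.807e+09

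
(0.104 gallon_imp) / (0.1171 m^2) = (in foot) 0.01325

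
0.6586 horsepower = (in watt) 491.1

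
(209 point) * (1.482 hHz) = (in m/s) 10.93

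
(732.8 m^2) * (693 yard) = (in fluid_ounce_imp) 1.634e+10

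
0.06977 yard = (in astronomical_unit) 4.265e-13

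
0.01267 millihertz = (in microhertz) 12.67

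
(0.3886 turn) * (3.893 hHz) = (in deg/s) 5.446e+04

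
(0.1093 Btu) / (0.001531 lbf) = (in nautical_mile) 9.143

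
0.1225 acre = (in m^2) 495.7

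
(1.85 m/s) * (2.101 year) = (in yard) 1.341e+08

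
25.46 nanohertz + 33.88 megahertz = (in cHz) 3.388e+09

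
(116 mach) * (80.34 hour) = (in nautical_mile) 6.168e+06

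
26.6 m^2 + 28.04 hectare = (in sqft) 3.018e+06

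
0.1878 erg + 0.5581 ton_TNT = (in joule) 2.335e+09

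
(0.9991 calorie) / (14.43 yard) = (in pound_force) 0.07122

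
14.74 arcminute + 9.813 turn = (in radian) 61.66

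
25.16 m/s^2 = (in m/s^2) 25.16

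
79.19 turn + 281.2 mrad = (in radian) 497.8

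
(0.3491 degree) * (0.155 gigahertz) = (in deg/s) 5.411e+07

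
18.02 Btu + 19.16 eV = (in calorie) 4544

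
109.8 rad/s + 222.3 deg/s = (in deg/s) 6513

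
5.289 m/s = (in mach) 0.01553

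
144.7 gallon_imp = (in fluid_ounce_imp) 2.315e+04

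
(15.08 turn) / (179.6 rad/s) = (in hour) 0.0001465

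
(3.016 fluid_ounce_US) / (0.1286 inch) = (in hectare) 2.731e-06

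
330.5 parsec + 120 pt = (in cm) 1.02e+21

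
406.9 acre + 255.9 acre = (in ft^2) 2.887e+07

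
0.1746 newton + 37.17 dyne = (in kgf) 0.01784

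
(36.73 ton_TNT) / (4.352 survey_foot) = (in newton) 1.159e+11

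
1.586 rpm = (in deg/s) 9.516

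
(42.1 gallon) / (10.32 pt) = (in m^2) 43.77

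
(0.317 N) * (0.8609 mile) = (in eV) 2.741e+21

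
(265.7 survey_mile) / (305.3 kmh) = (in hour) 1.401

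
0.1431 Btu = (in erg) 1.51e+09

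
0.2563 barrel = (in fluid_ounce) 1378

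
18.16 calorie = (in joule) 75.98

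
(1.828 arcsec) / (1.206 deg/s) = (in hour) 1.17e-07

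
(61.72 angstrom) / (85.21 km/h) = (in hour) 7.243e-14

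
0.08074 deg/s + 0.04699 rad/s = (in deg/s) 2.773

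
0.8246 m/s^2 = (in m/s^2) 0.8246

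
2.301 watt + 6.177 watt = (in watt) 8.478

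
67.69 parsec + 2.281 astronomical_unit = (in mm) 2.089e+21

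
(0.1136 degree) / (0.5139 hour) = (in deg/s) 6.14e-05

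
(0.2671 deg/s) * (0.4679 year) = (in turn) 1.095e+04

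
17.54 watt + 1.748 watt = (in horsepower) 0.02587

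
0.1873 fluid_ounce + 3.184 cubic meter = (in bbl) 20.03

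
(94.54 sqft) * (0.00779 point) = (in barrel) 0.0001518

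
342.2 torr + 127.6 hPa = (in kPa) 58.38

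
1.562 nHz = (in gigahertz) 1.562e-18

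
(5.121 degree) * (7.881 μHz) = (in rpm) 6.726e-06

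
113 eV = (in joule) 1.81e-17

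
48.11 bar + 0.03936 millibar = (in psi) 697.8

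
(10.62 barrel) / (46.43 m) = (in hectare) 3.637e-06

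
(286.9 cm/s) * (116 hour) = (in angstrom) 1.198e+16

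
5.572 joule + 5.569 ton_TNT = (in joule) 2.33e+10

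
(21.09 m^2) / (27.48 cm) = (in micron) 7.675e+07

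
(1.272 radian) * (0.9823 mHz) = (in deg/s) 0.07159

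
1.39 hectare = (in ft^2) 1.496e+05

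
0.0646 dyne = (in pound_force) 1.452e-07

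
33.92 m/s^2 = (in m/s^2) 33.92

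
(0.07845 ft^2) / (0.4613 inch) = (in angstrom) 6.22e+09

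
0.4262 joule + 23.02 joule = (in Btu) 0.02222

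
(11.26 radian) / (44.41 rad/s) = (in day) 2.935e-06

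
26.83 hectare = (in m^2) 2.683e+05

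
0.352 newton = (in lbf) 0.07913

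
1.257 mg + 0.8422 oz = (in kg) 0.02388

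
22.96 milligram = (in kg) 2.296e-05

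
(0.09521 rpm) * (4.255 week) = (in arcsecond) 5.292e+09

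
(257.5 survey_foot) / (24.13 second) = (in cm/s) 325.3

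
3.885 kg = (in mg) 3.885e+06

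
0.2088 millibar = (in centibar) 0.02088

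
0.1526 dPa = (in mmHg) 0.0001145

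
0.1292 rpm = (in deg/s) 0.7752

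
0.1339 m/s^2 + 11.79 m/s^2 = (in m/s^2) 11.92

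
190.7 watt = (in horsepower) 0.2557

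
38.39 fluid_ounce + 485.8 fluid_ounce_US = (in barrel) 0.09751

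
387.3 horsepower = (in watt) 2.888e+05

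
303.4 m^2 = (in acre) 0.07497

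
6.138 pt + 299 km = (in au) 1.999e-06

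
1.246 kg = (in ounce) 43.95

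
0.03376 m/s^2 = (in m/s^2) 0.03376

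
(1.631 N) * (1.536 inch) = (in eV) 3.972e+17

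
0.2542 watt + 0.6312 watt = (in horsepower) 0.001187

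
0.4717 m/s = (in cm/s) 47.17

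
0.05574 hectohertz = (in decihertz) 55.74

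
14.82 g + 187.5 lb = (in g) 8.506e+04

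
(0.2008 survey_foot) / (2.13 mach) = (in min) 1.406e-06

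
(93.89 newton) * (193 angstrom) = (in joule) 1.812e-06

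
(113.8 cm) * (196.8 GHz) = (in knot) 4.353e+11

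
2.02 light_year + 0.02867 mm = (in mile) 1.187e+13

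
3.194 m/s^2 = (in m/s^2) 3.194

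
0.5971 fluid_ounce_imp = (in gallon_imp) 0.003732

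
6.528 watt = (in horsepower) 0.008754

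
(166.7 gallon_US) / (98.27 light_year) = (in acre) 1.677e-22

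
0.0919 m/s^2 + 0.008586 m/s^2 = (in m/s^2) 0.1005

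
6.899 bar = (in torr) 5175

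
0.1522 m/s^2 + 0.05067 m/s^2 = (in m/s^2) 0.2029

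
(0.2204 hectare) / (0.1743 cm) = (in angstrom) 1.264e+16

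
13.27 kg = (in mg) 1.327e+07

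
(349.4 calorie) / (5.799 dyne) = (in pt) 7.146e+10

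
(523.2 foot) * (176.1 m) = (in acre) 6.939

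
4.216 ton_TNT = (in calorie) 4.216e+09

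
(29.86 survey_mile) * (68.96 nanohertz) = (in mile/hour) 0.007413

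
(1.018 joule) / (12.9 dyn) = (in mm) 7.891e+06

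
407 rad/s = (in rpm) 3887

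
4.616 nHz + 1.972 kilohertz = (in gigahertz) 1.972e-06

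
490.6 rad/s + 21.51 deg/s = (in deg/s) 2.813e+04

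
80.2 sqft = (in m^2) 7.451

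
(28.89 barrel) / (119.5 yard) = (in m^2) 0.04203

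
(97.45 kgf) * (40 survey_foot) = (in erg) 1.165e+11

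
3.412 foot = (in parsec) 3.37e-17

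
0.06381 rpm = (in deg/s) 0.3829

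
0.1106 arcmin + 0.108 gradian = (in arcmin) 5.943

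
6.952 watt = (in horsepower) 0.009323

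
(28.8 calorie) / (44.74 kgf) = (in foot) 0.9011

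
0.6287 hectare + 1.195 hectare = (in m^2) 1.824e+04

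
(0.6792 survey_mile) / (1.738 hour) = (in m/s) 0.1747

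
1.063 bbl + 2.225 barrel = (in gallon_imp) 115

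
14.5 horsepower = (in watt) 1.081e+04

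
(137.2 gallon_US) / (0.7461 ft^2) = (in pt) 2.124e+04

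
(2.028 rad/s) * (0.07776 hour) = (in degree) 3.253e+04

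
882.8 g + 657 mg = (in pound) 1.948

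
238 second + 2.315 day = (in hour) 55.63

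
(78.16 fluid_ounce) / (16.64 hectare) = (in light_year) 1.468e-24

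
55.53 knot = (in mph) 63.9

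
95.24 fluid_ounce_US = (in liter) 2.817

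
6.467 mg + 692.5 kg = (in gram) 6.925e+05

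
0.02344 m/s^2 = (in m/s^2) 0.02344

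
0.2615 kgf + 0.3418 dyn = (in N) 2.564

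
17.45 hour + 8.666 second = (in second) 6.283e+04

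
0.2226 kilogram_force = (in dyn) 2.183e+05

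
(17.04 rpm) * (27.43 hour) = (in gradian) 1.122e+07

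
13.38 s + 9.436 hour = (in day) 0.3933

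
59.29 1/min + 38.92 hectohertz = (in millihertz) 3.893e+06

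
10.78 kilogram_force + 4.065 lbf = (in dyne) 1.238e+07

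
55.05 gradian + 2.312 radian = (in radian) 3.177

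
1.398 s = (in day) 1.618e-05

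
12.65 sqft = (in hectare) 0.0001175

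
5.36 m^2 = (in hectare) 0.000536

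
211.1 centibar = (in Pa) 2.111e+05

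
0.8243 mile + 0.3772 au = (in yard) 6.171e+10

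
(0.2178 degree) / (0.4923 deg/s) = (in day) 5.121e-06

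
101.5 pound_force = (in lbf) 101.5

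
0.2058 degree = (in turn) 0.0005717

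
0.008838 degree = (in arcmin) 0.5303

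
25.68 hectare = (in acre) 63.46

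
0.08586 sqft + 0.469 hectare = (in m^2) 4690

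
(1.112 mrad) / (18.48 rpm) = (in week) 9.501e-10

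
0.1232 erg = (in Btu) 1.168e-11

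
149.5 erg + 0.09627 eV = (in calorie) 3.573e-06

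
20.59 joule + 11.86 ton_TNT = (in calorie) 1.186e+10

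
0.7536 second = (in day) 8.722e-06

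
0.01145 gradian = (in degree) 0.01031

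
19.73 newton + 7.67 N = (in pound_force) 6.16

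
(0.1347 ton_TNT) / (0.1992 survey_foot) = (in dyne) 9.282e+14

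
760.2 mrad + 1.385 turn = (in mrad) 9462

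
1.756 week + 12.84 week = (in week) 14.6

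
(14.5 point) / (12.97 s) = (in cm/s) 0.03944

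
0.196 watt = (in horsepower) 0.0002628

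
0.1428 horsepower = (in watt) 106.5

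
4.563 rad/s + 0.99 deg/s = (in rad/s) 4.58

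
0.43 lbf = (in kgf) 0.195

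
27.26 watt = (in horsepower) 0.03656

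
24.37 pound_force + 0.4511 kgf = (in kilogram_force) 11.51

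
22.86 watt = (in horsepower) 0.03066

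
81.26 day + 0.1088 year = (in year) 0.3314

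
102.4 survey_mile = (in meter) 1.648e+05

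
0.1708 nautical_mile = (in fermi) 3.163e+17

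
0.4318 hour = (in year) 4.929e-05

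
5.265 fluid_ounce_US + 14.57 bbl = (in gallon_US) 612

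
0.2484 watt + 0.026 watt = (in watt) 0.2744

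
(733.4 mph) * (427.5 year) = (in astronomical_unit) 29.55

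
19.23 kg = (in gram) 1.923e+04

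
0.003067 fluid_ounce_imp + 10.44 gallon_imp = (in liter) 47.46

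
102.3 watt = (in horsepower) 0.1372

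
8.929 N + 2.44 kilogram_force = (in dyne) 3.286e+06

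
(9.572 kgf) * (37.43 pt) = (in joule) 1.239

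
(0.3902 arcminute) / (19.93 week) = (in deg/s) 5.395e-10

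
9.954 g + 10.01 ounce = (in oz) 10.36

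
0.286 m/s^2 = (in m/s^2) 0.286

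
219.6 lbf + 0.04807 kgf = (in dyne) 9.773e+07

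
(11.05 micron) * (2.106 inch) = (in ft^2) 6.362e-06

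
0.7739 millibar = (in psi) 0.01122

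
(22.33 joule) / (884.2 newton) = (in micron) 2.525e+04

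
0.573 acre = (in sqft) 2.496e+04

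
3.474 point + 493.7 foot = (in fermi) 1.505e+17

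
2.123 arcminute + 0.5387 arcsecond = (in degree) 0.03553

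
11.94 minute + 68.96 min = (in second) 4854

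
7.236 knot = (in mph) 8.327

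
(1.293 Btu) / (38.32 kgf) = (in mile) 0.002256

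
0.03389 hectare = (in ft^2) 3648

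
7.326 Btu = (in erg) 7.729e+10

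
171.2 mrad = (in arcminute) 588.5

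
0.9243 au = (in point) 3.92e+14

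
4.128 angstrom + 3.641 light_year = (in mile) 2.14e+13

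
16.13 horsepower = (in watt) 1.203e+04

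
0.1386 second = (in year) 4.395e-09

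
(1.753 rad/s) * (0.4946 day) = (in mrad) 7.491e+07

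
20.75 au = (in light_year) 0.0003281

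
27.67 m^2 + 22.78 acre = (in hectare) 9.222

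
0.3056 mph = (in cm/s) 13.66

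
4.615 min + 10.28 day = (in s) 8.885e+05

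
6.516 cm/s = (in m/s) 0.06516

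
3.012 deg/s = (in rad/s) 0.05257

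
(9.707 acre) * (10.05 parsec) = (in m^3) 1.218e+22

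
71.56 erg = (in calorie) 1.71e-06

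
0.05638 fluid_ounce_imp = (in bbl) 1.008e-05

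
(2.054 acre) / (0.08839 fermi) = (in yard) 1.028e+20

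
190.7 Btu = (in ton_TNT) 4.809e-05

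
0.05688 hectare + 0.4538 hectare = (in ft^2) 5.497e+04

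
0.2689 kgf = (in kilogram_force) 0.2689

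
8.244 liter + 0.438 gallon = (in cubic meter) 0.009902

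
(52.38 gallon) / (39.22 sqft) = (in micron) 5.442e+04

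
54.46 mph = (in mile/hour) 54.46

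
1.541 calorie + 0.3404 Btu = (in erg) 3.656e+09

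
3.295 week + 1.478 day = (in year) 0.06724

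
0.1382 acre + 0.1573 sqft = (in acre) 0.1382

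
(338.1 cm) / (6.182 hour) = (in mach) 4.462e-07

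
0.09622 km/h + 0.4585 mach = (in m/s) 156.1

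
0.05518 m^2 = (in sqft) 0.594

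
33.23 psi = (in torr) 1718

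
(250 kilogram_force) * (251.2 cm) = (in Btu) 5.837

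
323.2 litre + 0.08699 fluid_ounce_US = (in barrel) 2.033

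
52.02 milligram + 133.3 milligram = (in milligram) 185.3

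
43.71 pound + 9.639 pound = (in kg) 24.2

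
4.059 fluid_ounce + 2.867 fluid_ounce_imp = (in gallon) 0.05323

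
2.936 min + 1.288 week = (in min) 1.299e+04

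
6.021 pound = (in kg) 2.731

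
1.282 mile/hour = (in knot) 1.114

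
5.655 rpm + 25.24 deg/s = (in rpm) 9.862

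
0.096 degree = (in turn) 0.0002667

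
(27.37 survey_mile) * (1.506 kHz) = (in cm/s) 6.634e+09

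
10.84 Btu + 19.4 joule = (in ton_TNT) 2.738e-06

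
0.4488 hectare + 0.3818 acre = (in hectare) 0.6033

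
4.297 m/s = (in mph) 9.612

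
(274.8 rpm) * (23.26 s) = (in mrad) 6.694e+05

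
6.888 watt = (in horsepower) 0.009237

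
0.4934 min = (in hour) 0.008223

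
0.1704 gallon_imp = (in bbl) 0.004872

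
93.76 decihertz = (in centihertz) 937.6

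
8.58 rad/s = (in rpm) 81.93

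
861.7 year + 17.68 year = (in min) 4.622e+08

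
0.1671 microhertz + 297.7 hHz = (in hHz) 297.7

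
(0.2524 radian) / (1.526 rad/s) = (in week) 2.735e-07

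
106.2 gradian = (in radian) 1.668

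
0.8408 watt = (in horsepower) 0.001128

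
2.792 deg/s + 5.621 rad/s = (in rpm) 54.14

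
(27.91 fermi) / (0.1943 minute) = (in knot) 4.654e-15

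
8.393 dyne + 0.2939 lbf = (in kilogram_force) 0.1333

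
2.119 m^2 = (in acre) 0.0005236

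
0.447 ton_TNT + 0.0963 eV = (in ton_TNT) 0.447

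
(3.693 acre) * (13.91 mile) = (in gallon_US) 8.838e+10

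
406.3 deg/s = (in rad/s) 7.091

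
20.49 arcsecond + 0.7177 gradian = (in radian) 0.01137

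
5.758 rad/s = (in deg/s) 329.9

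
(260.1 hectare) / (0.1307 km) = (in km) 19.9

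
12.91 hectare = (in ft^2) 1.39e+06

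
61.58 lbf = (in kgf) 27.93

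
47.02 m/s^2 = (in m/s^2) 47.02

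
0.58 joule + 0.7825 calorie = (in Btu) 0.003653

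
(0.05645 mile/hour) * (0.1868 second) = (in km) 4.714e-06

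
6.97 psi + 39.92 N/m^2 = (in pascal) 4.81e+04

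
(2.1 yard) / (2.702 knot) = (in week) 2.284e-06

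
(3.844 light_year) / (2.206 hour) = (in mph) 1.024e+13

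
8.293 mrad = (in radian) 0.008293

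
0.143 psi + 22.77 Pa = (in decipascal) 1.009e+04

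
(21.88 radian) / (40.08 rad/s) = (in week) 9.026e-07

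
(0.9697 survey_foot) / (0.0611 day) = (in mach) 1.644e-07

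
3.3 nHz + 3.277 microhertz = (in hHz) 3.28e-08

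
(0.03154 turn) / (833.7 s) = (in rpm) 0.00227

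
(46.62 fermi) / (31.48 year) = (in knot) 9.128e-23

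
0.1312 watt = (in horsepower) 0.0001759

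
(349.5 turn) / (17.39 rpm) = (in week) 0.001994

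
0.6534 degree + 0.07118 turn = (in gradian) 29.2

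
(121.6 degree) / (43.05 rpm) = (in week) 7.784e-07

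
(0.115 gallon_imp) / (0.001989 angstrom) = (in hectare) 2.628e+05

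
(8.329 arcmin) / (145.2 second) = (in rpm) 0.0001593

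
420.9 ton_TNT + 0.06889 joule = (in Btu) 1.669e+09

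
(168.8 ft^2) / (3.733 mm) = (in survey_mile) 2.61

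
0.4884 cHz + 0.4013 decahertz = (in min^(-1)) 241.1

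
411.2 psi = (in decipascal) 2.835e+07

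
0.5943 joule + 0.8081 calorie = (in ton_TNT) 9.501e-10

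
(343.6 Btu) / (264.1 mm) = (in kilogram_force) 1.4e+05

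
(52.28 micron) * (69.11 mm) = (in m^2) 3.613e-06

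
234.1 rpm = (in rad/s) 24.51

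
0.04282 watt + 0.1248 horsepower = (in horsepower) 0.1249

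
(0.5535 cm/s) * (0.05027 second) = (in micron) 278.2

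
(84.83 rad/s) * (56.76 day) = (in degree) 2.384e+10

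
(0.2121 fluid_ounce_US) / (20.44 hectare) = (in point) 8.699e-08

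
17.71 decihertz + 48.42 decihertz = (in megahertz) 6.613e-06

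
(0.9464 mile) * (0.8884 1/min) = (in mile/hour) 50.45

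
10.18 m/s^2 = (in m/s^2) 10.18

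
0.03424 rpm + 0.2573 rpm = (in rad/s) 0.03053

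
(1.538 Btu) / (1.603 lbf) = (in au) 1.521e-09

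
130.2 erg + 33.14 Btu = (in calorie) 8357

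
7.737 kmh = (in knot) 4.178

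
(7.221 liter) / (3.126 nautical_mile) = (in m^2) 1.247e-06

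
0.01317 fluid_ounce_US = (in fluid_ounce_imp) 0.01371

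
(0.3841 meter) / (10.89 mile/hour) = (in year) 2.502e-09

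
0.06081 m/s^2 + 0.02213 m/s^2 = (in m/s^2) 0.08294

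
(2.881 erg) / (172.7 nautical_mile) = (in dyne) 9.008e-08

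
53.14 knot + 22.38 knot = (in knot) 75.52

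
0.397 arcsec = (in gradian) 0.0001225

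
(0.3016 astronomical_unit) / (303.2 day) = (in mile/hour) 3853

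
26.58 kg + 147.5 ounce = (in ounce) 1085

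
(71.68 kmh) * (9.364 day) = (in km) 1.611e+04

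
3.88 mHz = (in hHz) 3.88e-05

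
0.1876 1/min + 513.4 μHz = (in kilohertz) 3.64e-06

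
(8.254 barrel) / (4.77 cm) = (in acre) 0.006798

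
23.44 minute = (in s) 1406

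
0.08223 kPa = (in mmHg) 0.6168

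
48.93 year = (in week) 2551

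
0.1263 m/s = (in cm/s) 12.63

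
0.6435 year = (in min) 3.382e+05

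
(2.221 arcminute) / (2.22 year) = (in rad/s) 9.228e-12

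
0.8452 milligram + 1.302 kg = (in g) 1302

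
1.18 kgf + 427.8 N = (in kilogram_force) 44.8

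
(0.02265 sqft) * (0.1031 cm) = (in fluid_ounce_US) 0.07336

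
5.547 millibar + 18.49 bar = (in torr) 1.387e+04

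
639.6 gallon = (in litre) 2421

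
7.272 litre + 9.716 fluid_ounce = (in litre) 7.559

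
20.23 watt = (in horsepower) 0.02713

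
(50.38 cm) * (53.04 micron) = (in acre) 6.603e-09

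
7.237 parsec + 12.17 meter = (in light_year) 23.6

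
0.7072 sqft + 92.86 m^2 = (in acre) 0.02296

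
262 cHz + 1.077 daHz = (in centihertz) 1339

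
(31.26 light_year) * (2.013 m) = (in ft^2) 6.408e+18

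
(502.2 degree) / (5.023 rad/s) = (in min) 0.02908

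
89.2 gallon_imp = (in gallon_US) 107.1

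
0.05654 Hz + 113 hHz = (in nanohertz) 1.13e+13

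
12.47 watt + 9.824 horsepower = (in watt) 7338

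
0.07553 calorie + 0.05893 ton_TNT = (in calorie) 5.893e+07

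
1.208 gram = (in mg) 1208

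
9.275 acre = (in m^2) 3.753e+04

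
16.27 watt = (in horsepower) 0.02182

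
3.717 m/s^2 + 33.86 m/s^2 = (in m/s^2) 37.58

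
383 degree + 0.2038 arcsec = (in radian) 6.685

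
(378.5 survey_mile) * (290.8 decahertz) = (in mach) 5.202e+06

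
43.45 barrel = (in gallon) 1825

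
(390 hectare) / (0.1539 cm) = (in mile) 1.575e+06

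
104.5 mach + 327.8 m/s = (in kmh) 1.293e+05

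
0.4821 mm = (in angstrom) 4.821e+06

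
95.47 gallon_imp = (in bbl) 2.73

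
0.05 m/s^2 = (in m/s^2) 0.05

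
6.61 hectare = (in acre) 16.33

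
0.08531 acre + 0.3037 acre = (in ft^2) 1.695e+04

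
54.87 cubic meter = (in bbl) 345.1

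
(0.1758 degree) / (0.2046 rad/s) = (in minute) 0.0002499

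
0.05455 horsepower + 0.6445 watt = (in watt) 41.32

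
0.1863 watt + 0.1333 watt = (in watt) 0.3196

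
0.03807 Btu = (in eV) 2.507e+20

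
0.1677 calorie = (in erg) 7.017e+06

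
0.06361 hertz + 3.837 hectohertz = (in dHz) 3838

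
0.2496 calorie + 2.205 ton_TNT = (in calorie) 2.205e+09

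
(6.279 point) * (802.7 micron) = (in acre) 4.394e-10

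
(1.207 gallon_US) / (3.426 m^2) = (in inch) 0.0525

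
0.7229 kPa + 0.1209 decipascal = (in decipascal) 7229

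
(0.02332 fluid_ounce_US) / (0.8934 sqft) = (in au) 5.554e-17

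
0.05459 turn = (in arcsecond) 7.075e+04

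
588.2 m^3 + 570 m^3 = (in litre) 1.158e+06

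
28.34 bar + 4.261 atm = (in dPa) 3.266e+07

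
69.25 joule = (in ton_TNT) 1.655e-08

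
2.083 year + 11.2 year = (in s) 4.189e+08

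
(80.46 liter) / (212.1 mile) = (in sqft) 2.537e-06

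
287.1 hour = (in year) 0.03277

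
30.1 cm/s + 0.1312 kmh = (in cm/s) 33.74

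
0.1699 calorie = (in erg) 7.109e+06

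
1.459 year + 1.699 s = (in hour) 1.278e+04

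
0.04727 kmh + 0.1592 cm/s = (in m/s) 0.01472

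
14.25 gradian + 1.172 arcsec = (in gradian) 14.25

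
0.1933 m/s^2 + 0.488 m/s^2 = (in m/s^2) 0.6813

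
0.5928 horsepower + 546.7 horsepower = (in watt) 4.081e+05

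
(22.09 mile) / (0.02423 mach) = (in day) 0.04987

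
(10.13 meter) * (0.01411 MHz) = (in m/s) 1.429e+05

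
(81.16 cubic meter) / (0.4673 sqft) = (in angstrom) 1.869e+13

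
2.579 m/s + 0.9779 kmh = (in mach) 0.008372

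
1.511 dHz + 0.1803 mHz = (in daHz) 0.01513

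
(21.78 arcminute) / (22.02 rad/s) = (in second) 0.0002877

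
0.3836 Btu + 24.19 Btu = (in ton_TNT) 6.197e-06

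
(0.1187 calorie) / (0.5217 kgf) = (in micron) 9.707e+04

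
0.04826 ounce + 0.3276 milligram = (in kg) 0.001368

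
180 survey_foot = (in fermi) 5.486e+16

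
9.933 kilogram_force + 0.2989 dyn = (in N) 97.41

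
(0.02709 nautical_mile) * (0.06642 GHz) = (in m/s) 3.332e+09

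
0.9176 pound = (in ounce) 14.68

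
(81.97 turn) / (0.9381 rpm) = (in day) 0.06068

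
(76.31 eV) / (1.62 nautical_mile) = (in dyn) 4.075e-16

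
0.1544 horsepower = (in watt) 115.1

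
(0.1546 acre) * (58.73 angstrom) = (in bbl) 2.311e-05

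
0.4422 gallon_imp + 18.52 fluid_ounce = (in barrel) 0.01609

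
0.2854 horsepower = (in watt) 212.8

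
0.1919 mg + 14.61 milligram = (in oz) 0.0005221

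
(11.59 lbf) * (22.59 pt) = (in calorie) 0.0982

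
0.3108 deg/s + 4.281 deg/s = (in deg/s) 4.592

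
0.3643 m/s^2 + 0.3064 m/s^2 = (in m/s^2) 0.6707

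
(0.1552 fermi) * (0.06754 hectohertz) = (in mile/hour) 2.345e-15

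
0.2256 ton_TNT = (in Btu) 8.947e+05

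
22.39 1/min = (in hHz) 0.003732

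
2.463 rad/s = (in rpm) 23.52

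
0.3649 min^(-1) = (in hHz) 6.082e-05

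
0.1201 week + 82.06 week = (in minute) 8.284e+05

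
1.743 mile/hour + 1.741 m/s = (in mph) 5.638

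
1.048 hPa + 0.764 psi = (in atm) 0.05302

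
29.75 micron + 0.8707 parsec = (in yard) 2.938e+16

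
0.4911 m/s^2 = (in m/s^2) 0.4911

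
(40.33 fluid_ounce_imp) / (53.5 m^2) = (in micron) 21.42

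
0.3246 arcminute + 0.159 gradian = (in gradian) 0.165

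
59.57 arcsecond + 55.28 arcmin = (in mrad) 16.37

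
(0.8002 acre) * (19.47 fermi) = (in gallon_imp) 1.387e-08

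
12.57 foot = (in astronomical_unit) 2.561e-11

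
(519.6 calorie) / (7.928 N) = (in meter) 274.2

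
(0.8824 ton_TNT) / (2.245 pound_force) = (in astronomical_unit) 0.002471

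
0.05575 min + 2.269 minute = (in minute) 2.325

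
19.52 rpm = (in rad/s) 2.044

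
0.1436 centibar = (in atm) 0.001417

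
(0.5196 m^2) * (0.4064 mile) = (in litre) 3.398e+05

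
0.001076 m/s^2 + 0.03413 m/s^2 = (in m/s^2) 0.03521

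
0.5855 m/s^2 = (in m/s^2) 0.5855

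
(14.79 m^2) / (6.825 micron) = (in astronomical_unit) 1.449e-05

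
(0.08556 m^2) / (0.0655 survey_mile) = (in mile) 5.043e-07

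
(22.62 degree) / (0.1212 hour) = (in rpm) 0.00864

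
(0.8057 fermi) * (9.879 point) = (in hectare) 2.808e-22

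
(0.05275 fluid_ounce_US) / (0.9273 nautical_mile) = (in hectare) 9.084e-14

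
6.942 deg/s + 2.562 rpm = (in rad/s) 0.3895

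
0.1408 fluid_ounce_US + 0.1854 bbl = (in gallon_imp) 6.485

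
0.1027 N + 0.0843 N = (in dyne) 1.87e+04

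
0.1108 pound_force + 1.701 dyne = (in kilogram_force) 0.05026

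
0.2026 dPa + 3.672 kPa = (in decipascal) 3.672e+04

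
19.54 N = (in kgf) 1.993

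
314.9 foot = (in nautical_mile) 0.05183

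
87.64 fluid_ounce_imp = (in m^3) 0.00249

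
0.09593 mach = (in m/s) 32.66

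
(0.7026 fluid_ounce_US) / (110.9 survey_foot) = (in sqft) 6.617e-06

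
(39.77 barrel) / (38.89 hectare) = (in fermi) 1.626e+10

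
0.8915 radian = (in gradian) 56.75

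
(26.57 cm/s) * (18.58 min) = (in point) 8.396e+05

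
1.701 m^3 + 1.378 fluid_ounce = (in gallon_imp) 374.2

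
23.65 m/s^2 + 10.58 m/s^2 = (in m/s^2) 34.23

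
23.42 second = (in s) 23.42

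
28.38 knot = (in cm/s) 1460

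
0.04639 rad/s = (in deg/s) 2.658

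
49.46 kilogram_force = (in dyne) 4.85e+07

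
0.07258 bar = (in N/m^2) 7258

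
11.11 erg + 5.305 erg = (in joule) 1.641e-06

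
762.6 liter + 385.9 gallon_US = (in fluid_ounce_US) 7.518e+04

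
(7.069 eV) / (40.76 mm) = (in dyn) 2.779e-12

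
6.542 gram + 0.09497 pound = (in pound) 0.1094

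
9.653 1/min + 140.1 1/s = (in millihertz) 1.403e+05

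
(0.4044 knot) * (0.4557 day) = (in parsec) 2.655e-13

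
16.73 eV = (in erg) 2.68e-11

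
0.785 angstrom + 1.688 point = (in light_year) 6.294e-20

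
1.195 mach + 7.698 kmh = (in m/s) 409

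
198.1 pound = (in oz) 3170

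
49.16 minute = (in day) 0.03414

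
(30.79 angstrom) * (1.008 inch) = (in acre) 1.948e-14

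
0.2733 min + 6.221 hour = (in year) 0.0007107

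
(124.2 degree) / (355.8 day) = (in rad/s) 7.051e-08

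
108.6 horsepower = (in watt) 8.098e+04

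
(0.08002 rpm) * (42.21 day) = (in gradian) 1.946e+06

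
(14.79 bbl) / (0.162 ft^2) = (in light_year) 1.651e-14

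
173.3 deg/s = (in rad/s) 3.025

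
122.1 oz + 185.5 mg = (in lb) 7.632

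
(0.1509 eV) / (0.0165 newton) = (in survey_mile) 9.105e-22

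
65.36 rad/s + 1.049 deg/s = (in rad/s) 65.38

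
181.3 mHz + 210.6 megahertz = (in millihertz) 2.106e+11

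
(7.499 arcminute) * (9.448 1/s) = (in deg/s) 1.181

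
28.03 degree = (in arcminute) 1682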